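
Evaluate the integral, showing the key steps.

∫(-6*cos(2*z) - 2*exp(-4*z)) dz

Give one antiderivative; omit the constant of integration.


Step 1. Rewrite: now ∫(-2*exp(-4*z)) dz + ∫(-6*cos(2*z)) dz.
Step 2. Evaluate the standard form: now ∫(-6*cos(2*z)) dz + exp(-4*z)/2.
Step 3. Evaluate the standard form: now -3*sin(2*z) + exp(-4*z)/2.
Answer: -3*sin(2*z) + exp(-4*z)/2.


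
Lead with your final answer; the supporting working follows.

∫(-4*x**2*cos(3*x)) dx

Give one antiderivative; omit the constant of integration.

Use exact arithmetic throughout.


The answer is -4*x**2*sin(3*x)/3 - 8*x*cos(3*x)/9 + 8*sin(3*x)/27.
Step 1. Integrate ∫(-4*x**2*cos(3*x)) dx by parts with u = x**2, dv = (-4*cos(3*x)) dx, so v = -4*sin(3*x)/3: now -4*x**2*sin(3*x)/3 + ∫(8*x*sin(3*x)/3) dx.
Step 2. Integrate ∫(8*x*sin(3*x)/3) dx by parts with u = x, dv = (8*sin(3*x)/3) dx, so v = -8*cos(3*x)/9: now -4*x**2*sin(3*x)/3 - 8*x*cos(3*x)/9 + ∫(8*cos(3*x)/9) dx.
Step 3. Evaluate the standard form: now -4*x**2*sin(3*x)/3 - 8*x*cos(3*x)/9 + 8*sin(3*x)/27.
Answer: -4*x**2*sin(3*x)/3 - 8*x*cos(3*x)/9 + 8*sin(3*x)/27.


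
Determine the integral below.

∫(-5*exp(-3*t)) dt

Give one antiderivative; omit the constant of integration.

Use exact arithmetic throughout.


Answer: 5*exp(-3*t)/3.


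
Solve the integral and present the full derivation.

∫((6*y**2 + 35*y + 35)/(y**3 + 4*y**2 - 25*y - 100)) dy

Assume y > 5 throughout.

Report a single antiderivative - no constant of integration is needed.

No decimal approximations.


Step 1. Decompose ∫((6*y**2 + 35*y + 35)/(y**3 + 4*y**2 - 25*y - 100)) dy by partial fractions, (6*y**2 + 35*y + 35)/(y**3 + 4*y**2 - 25*y - 100) = 1/(y + 5) + 1/(y + 4) + 4/(y - 5): now ∫(4/(y - 5)) dy + ∫(1/(y + 4)) dy + ∫(1/(y + 5)) dy.
Step 2. Evaluate the standard form [assuming y > -4]: now log(y + 4) + ∫(4/(y - 5)) dy + ∫(1/(y + 5)) dy.
Step 3. Evaluate the standard form [assuming y > 5]: now 4*log(y - 5) + log(y + 4) + ∫(1/(y + 5)) dy.
Step 4. Evaluate the standard form [assuming y > -5]: now 4*log(y - 5) + log(y + 4) + log(y + 5).
Answer: 4*log(y - 5) + log(y + 4) + log(y + 5).


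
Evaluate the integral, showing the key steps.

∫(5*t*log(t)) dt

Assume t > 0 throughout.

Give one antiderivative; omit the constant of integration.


Step 1. Integrate ∫(5*t*log(t)) dt by parts with u = log(t), dv = (5*t) dt, so v = 5*t**2/2 [assuming t > 0]: now 5*t**2*log(t)/2 + ∫(-5*t/2) dt.
Step 2. Evaluate the standard form: now 5*t**2*log(t)/2 - 5*t**2/4.
Answer: 5*t**2*log(t)/2 - 5*t**2/4.


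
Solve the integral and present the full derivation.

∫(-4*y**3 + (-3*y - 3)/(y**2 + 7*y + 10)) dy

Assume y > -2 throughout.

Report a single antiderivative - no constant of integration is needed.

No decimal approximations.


Step 1. Rewrite: now ∫(-4*y**3) dy + ∫((-3*y - 3)/(y**2 + 7*y + 10)) dy.
Step 2. Evaluate the standard form: now -y**4 + ∫((-3*y - 3)/(y**2 + 7*y + 10)) dy.
Step 3. Decompose ∫((-3*y - 3)/(y**2 + 7*y + 10)) dy by partial fractions, (-3*y - 3)/(y**2 + 7*y + 10) = -4/(y + 5) + 1/(y + 2): now -y**4 + ∫(1/(y + 2)) dy + ∫(-4/(y + 5)) dy.
Step 4. Evaluate the standard form [assuming y > -5]: now -y**4 - 4*log(y + 5) + ∫(1/(y + 2)) dy.
Step 5. Evaluate the standard form [assuming y > -2]: now -y**4 + log(y + 2) - 4*log(y + 5).
Answer: -y**4 + log(y + 2) - 4*log(y + 5).


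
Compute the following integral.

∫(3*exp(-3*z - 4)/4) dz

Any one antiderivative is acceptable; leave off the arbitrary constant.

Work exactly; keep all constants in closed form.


Answer: -exp(-3*z - 4)/4.


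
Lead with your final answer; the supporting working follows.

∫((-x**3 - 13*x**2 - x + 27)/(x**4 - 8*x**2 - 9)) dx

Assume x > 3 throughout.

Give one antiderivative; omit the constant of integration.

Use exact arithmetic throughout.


The answer is -2*log(x - 3) + log(x + 3) - 4*atan(x).
Step 1. Decompose ∫((-x**3 - 13*x**2 - x + 27)/(x**4 - 8*x**2 - 9)) dx by partial fractions, (-x**3 - 13*x**2 - x + 27)/(x**4 - 8*x**2 - 9) = -4/(x**2 + 1) + 1/(x + 3) - 2/(x - 3): now ∫(-2/(x - 3)) dx + ∫(1/(x + 3)) dx + ∫(-4/(x**2 + 1)) dx.
Step 2. Evaluate the standard form [assuming x > -3]: now log(x + 3) + ∫(-2/(x - 3)) dx + ∫(-4/(x**2 + 1)) dx.
Step 3. Evaluate the standard form [assuming x > 3]: now -2*log(x - 3) + log(x + 3) + ∫(-4/(x**2 + 1)) dx.
Step 4. Evaluate the standard form: now -2*log(x - 3) + log(x + 3) - 4*atan(x).
Answer: -2*log(x - 3) + log(x + 3) - 4*atan(x).


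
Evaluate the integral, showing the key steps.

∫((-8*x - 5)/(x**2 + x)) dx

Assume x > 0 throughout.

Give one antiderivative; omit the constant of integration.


Step 1. Decompose ∫((-8*x - 5)/(x**2 + x)) dx by partial fractions, (-8*x - 5)/(x**2 + x) = -3/(x + 1) - 5/x: now ∫(-5/x) dx + ∫(-3/(x + 1)) dx.
Step 2. Evaluate the standard form [assuming x > -1]: now -3*log(x + 1) + ∫(-5/x) dx.
Step 3. Evaluate the standard form [assuming x > 0]: now -5*log(x) - 3*log(x + 1).
Answer: -5*log(x) - 3*log(x + 1).


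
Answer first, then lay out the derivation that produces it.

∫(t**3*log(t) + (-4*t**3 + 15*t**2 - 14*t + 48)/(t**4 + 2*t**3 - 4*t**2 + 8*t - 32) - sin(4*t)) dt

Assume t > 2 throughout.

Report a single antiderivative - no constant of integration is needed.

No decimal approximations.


The answer is t**4*log(t)/4 - t**4/16 + log(t - 2) - 5*log(t + 4) + cos(4*t)/4 + atan(t/2)/2.
Step 1. Rewrite: now ∫(t**3*log(t)) dt + ∫((-4*t**3 + 15*t**2 - 14*t + 48)/(t**4 + 2*t**3 - 4*t**2 + 8*t - 32)) dt + ∫(-sin(4*t)) dt.
Step 2. Integrate ∫(t**3*log(t)) dt by parts with u = log(t), dv = (t**3) dt, so v = t**4/4 [assuming t > 0]: now t**4*log(t)/4 + ∫(-t**3/4) dt + ∫((-4*t**3 + 15*t**2 - 14*t + 48)/(t**4 + 2*t**3 - 4*t**2 + 8*t - 32)) dt + ∫(-sin(4*t)) dt.
Step 3. Evaluate the standard form: now t**4*log(t)/4 - t**4/16 + ∫((-4*t**3 + 15*t**2 - 14*t + 48)/(t**4 + 2*t**3 - 4*t**2 + 8*t - 32)) dt + ∫(-sin(4*t)) dt.
Step 4. Decompose ∫((-4*t**3 + 15*t**2 - 14*t + 48)/(t**4 + 2*t**3 - 4*t**2 + 8*t - 32)) dt by partial fractions, (-4*t**3 + 15*t**2 - 14*t + 48)/(t**4 + 2*t**3 - 4*t**2 + 8*t - 32) = 1/(t**2 + 4) - 5/(t + 4) + 1/(t - 2): now t**4*log(t)/4 - t**4/16 + ∫(1/(t - 2)) dt + ∫(-5/(t + 4)) dt + ∫(1/(t**2 + 4)) dt + ∫(-sin(4*t)) dt.
Step 5. Evaluate the standard form [assuming t > 2]: now t**4*log(t)/4 - t**4/16 + log(t - 2) + ∫(-5/(t + 4)) dt + ∫(1/(t**2 + 4)) dt + ∫(-sin(4*t)) dt.
Step 6. Evaluate the standard form [assuming t > -4]: now t**4*log(t)/4 - t**4/16 + log(t - 2) - 5*log(t + 4) + ∫(1/(t**2 + 4)) dt + ∫(-sin(4*t)) dt.
Step 7. Evaluate the standard form: now t**4*log(t)/4 - t**4/16 + log(t - 2) - 5*log(t + 4) + atan(t/2)/2 + ∫(-sin(4*t)) dt.
Step 8. Evaluate the standard form: now t**4*log(t)/4 - t**4/16 + log(t - 2) - 5*log(t + 4) + cos(4*t)/4 + atan(t/2)/2.
Answer: t**4*log(t)/4 - t**4/16 + log(t - 2) - 5*log(t + 4) + cos(4*t)/4 + atan(t/2)/2.


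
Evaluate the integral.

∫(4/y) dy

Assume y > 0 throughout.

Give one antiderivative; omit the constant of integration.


Answer: 4*log(y).


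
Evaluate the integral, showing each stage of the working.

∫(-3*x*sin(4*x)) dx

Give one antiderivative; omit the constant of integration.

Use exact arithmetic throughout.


Step 1. Integrate ∫(-3*x*sin(4*x)) dx by parts with u = x, dv = (-3*sin(4*x)) dx, so v = 3*cos(4*x)/4: now 3*x*cos(4*x)/4 + ∫(-3*cos(4*x)/4) dx.
Step 2. Evaluate the standard form: now 3*x*cos(4*x)/4 - 3*sin(4*x)/16.
Answer: 3*x*cos(4*x)/4 - 3*sin(4*x)/16.


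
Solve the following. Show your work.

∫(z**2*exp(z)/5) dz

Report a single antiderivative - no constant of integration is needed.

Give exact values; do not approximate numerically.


Step 1. Integrate ∫(z**2*exp(z)/5) dz by parts with u = z**2, dv = (exp(z)/5) dz, so v = exp(z)/5: now z**2*exp(z)/5 + ∫(-2*z*exp(z)/5) dz.
Step 2. Integrate ∫(-2*z*exp(z)/5) dz by parts with u = z, dv = (-2*exp(z)/5) dz, so v = -2*exp(z)/5: now z**2*exp(z)/5 - 2*z*exp(z)/5 + ∫(2*exp(z)/5) dz.
Step 3. Evaluate the standard form: now z**2*exp(z)/5 - 2*z*exp(z)/5 + 2*exp(z)/5.
Answer: z**2*exp(z)/5 - 2*z*exp(z)/5 + 2*exp(z)/5.


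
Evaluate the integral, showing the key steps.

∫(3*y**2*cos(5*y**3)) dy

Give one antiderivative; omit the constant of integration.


Step 1. Substitute u = y**3, turning ∫(3*y**2*cos(5*y**3)) dy into ∫(cos(5*u)) du: now ∫(cos(5*u)) du.
Step 2. Evaluate the standard form: now sin(5*u)/5.
Step 3. Substitute back u = y**3: now sin(5*y**3)/5.
Answer: sin(5*y**3)/5.


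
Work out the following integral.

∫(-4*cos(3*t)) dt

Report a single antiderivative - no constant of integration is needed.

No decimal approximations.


Answer: -4*sin(3*t)/3.


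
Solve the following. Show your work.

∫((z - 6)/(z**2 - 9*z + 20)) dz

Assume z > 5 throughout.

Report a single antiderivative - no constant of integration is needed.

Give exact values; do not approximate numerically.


Step 1. Decompose ∫((z - 6)/(z**2 - 9*z + 20)) dz by partial fractions, (z - 6)/(z**2 - 9*z + 20) = 2/(z - 4) - 1/(z - 5): now ∫(-1/(z - 5)) dz + ∫(2/(z - 4)) dz.
Step 2. Evaluate the standard form [assuming z > 5]: now -log(z - 5) + ∫(2/(z - 4)) dz.
Step 3. Evaluate the standard form [assuming z > 4]: now -log(z - 5) + 2*log(z - 4).
Answer: -log(z - 5) + 2*log(z - 4).


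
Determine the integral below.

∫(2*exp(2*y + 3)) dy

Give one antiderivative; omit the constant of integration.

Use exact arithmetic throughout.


Answer: exp(2*y + 3).


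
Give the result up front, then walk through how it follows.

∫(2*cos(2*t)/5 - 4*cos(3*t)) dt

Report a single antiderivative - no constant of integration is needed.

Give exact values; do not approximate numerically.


The answer is sin(2*t)/5 - 4*sin(3*t)/3.
Step 1. Rewrite: now ∫(2*cos(2*t)/5) dt + ∫(-4*cos(3*t)) dt.
Step 2. Evaluate the standard form: now -4*sin(3*t)/3 + ∫(2*cos(2*t)/5) dt.
Step 3. Evaluate the standard form: now sin(2*t)/5 - 4*sin(3*t)/3.
Answer: sin(2*t)/5 - 4*sin(3*t)/3.


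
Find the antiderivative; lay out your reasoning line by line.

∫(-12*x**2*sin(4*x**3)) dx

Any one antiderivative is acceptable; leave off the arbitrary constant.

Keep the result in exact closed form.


Step 1. Substitute u = x**3, turning ∫(-12*x**2*sin(4*x**3)) dx into ∫(-4*sin(4*u)) du: now ∫(-4*sin(4*u)) du.
Step 2. Evaluate the standard form: now cos(4*u).
Step 3. Substitute back u = x**3: now cos(4*x**3).
Answer: cos(4*x**3).


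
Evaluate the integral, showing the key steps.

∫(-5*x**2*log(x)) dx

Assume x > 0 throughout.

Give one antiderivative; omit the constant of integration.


Step 1. Integrate ∫(-5*x**2*log(x)) dx by parts with u = log(x), dv = (-5*x**2) dx, so v = -5*x**3/3 [assuming x > 0]: now -5*x**3*log(x)/3 + ∫(5*x**2/3) dx.
Step 2. Evaluate the standard form: now -5*x**3*log(x)/3 + 5*x**3/9.
Answer: -5*x**3*log(x)/3 + 5*x**3/9.


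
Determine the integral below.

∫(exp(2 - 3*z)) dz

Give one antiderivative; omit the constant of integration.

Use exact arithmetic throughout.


Answer: -exp(2 - 3*z)/3.


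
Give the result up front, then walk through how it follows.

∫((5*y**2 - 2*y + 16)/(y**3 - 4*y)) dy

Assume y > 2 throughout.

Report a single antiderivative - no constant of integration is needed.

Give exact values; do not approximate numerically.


The answer is -4*log(y) + 4*log(y - 2) + 5*log(y + 2).
Step 1. Decompose ∫((5*y**2 - 2*y + 16)/(y**3 - 4*y)) dy by partial fractions, (5*y**2 - 2*y + 16)/(y**3 - 4*y) = 5/(y + 2) + 4/(y - 2) - 4/y: now ∫(-4/y) dy + ∫(4/(y - 2)) dy + ∫(5/(y + 2)) dy.
Step 2. Evaluate the standard form [assuming y > 2]: now 4*log(y - 2) + ∫(-4/y) dy + ∫(5/(y + 2)) dy.
Step 3. Evaluate the standard form [assuming y > -2]: now 4*log(y - 2) + 5*log(y + 2) + ∫(-4/y) dy.
Step 4. Evaluate the standard form [assuming y > 0]: now -4*log(y) + 4*log(y - 2) + 5*log(y + 2).
Answer: -4*log(y) + 4*log(y - 2) + 5*log(y + 2).


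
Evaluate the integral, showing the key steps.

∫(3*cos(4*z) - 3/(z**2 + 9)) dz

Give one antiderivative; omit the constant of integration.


Step 1. Rewrite: now ∫(-3/(z**2 + 9)) dz + ∫(3*cos(4*z)) dz.
Step 2. Evaluate the standard form: now -atan(z/3) + ∫(3*cos(4*z)) dz.
Step 3. Evaluate the standard form: now 3*sin(4*z)/4 - atan(z/3).
Answer: 3*sin(4*z)/4 - atan(z/3).


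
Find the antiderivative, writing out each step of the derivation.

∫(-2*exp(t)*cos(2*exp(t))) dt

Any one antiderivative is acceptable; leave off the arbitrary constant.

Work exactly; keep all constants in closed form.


Step 1. Substitute u = exp(t), turning ∫(-2*exp(t)*cos(2*exp(t))) dt into ∫(-2*cos(2*u)) du: now ∫(-2*cos(2*u)) du.
Step 2. Evaluate the standard form: now -sin(2*u).
Step 3. Substitute back u = exp(t): now -sin(2*exp(t)).
Answer: -sin(2*exp(t)).


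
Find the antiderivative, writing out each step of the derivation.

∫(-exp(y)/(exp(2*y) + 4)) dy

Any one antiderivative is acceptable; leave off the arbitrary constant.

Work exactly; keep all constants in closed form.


Step 1. Substitute u = exp(y), turning ∫(-exp(y)/(exp(2*y) + 4)) dy into ∫(-1/(u**2 + 4)) du: now ∫(-1/(u**2 + 4)) du.
Step 2. Evaluate the standard form: now -atan(u/2)/2.
Step 3. Substitute back u = exp(y): now -atan(exp(y)/2)/2.
Answer: -atan(exp(y)/2)/2.


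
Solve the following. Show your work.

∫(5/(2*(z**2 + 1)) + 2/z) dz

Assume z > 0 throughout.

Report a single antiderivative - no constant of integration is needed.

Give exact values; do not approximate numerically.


Step 1. Rewrite: now ∫(2/z) dz + ∫(5/(2*(z**2 + 1))) dz.
Step 2. Evaluate the standard form [assuming z > 0]: now 2*log(z) + ∫(5/(2*(z**2 + 1))) dz.
Step 3. Evaluate the standard form: now 2*log(z) + 5*atan(z)/2.
Answer: 2*log(z) + 5*atan(z)/2.


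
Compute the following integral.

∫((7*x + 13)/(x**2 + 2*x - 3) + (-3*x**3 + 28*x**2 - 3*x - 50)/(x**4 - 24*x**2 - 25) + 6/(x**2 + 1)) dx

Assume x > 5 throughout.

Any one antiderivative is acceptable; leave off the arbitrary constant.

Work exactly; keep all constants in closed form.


Answer: log(x - 5) + 5*log(x - 1) + 2*log(x + 3) - 4*log(x + 5) + 9*atan(x).


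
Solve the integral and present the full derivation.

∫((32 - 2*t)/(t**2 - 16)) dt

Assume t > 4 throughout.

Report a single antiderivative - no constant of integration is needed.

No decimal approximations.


Step 1. Decompose ∫((32 - 2*t)/(t**2 - 16)) dt by partial fractions, (32 - 2*t)/(t**2 - 16) = -5/(t + 4) + 3/(t - 4): now ∫(3/(t - 4)) dt + ∫(-5/(t + 4)) dt.
Step 2. Evaluate the standard form [assuming t > -4]: now -5*log(t + 4) + ∫(3/(t - 4)) dt.
Step 3. Evaluate the standard form [assuming t > 4]: now 3*log(t - 4) - 5*log(t + 4).
Answer: 3*log(t - 4) - 5*log(t + 4).


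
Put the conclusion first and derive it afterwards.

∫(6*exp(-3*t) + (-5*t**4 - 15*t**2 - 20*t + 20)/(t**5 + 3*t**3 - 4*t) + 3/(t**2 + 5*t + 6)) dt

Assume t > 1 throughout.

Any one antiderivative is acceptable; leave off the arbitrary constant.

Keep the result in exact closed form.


The answer is -5*log(t) - 2*log(t - 1) + 2*log(t + 1) + 3*log(t + 2) - 3*log(t + 3) + 2*atan(t/2) - 2*exp(-3*t).
Step 1. Rewrite: now ∫((-5*t**4 - 15*t**2 - 20*t + 20)/(t**5 + 3*t**3 - 4*t)) dt + ∫(3/(t**2 + 5*t + 6)) dt + ∫(6*exp(-3*t)) dt.
Step 2. Decompose ∫(3/(t**2 + 5*t + 6)) dt by partial fractions, 3/(t**2 + 5*t + 6) = -3/(t + 3) + 3/(t + 2): now ∫((-5*t**4 - 15*t**2 - 20*t + 20)/(t**5 + 3*t**3 - 4*t)) dt + ∫(3/(t + 2)) dt + ∫(-3/(t + 3)) dt + ∫(6*exp(-3*t)) dt.
Step 3. Evaluate the standard form [assuming t > -2]: now 3*log(t + 2) + ∫((-5*t**4 - 15*t**2 - 20*t + 20)/(t**5 + 3*t**3 - 4*t)) dt + ∫(-3/(t + 3)) dt + ∫(6*exp(-3*t)) dt.
Step 4. Evaluate the standard form [assuming t > -3]: now 3*log(t + 2) - 3*log(t + 3) + ∫((-5*t**4 - 15*t**2 - 20*t + 20)/(t**5 + 3*t**3 - 4*t)) dt + ∫(6*exp(-3*t)) dt.
Step 5. Decompose ∫((-5*t**4 - 15*t**2 - 20*t + 20)/(t**5 + 3*t**3 - 4*t)) dt by partial fractions, (-5*t**4 - 15*t**2 - 20*t + 20)/(t**5 + 3*t**3 - 4*t) = 4/(t**2 + 4) + 2/(t + 1) - 2/(t - 1) - 5/t: now 3*log(t + 2) - 3*log(t + 3) + ∫(-5/t) dt + ∫(-2/(t - 1)) dt + ∫(2/(t + 1)) dt + ∫(4/(t**2 + 4)) dt + ∫(6*exp(-3*t)) dt.
Step 6. Evaluate the standard form [assuming t > 1]: now -2*log(t - 1) + 3*log(t + 2) - 3*log(t + 3) + ∫(-5/t) dt + ∫(2/(t + 1)) dt + ∫(4/(t**2 + 4)) dt + ∫(6*exp(-3*t)) dt.
Step 7. Evaluate the standard form [assuming t > -1]: now -2*log(t - 1) + 2*log(t + 1) + 3*log(t + 2) - 3*log(t + 3) + ∫(-5/t) dt + ∫(4/(t**2 + 4)) dt + ∫(6*exp(-3*t)) dt.
Step 8. Evaluate the standard form [assuming t > 0]: now -5*log(t) - 2*log(t - 1) + 2*log(t + 1) + 3*log(t + 2) - 3*log(t + 3) + ∫(4/(t**2 + 4)) dt + ∫(6*exp(-3*t)) dt.
Step 9. Evaluate the standard form: now -5*log(t) - 2*log(t - 1) + 2*log(t + 1) + 3*log(t + 2) - 3*log(t + 3) + 2*atan(t/2) + ∫(6*exp(-3*t)) dt.
Step 10. Evaluate the standard form: now -5*log(t) - 2*log(t - 1) + 2*log(t + 1) + 3*log(t + 2) - 3*log(t + 3) + 2*atan(t/2) - 2*exp(-3*t).
Answer: -5*log(t) - 2*log(t - 1) + 2*log(t + 1) + 3*log(t + 2) - 3*log(t + 3) + 2*atan(t/2) - 2*exp(-3*t).


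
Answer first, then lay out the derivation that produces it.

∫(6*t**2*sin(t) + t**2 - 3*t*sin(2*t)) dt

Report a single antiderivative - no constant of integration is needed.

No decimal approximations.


The answer is t**3/3 - 6*t**2*cos(t) + 12*t*sin(t) + 3*t*cos(2*t)/2 - 3*sin(2*t)/4 + 12*cos(t).
Step 1. Rewrite: now ∫(t**2) dt + ∫(-3*t*sin(2*t)) dt + ∫(6*t**2*sin(t)) dt.
Step 2. Evaluate the standard form: now t**3/3 + ∫(-3*t*sin(2*t)) dt + ∫(6*t**2*sin(t)) dt.
Step 3. Integrate ∫(6*t**2*sin(t)) dt by parts with u = t**2, dv = (6*sin(t)) dt, so v = -6*cos(t): now t**3/3 - 6*t**2*cos(t) + ∫(-3*t*sin(2*t)) dt + ∫(12*t*cos(t)) dt.
Step 4. Integrate ∫(12*t*cos(t)) dt by parts with u = t, dv = (12*cos(t)) dt, so v = 12*sin(t): now t**3/3 - 6*t**2*cos(t) + 12*t*sin(t) + ∫(-3*t*sin(2*t)) dt + ∫(-12*sin(t)) dt.
Step 5. Evaluate the standard form: now t**3/3 - 6*t**2*cos(t) + 12*t*sin(t) + 12*cos(t) + ∫(-3*t*sin(2*t)) dt.
Step 6. Integrate ∫(-3*t*sin(2*t)) dt by parts with u = t, dv = (-3*sin(2*t)) dt, so v = 3*cos(2*t)/2: now t**3/3 - 6*t**2*cos(t) + 12*t*sin(t) + 3*t*cos(2*t)/2 + 12*cos(t) + ∫(-3*cos(2*t)/2) dt.
Step 7. Evaluate the standard form: now t**3/3 - 6*t**2*cos(t) + 12*t*sin(t) + 3*t*cos(2*t)/2 - 3*sin(2*t)/4 + 12*cos(t).
Answer: t**3/3 - 6*t**2*cos(t) + 12*t*sin(t) + 3*t*cos(2*t)/2 - 3*sin(2*t)/4 + 12*cos(t).


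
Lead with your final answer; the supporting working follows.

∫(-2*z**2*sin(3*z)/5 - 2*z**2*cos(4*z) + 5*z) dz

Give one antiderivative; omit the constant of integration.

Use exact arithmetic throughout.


The answer is -z**2*sin(4*z)/2 + 2*z**2*cos(3*z)/15 + 5*z**2/2 - 4*z*sin(3*z)/45 - z*cos(4*z)/4 + sin(4*z)/16 - 4*cos(3*z)/135.
Step 1. Rewrite: now ∫(5*z) dz + ∫(-2*z**2*sin(3*z)/5) dz + ∫(-2*z**2*cos(4*z)) dz.
Step 2. Evaluate the standard form: now 5*z**2/2 + ∫(-2*z**2*sin(3*z)/5) dz + ∫(-2*z**2*cos(4*z)) dz.
Step 3. Integrate ∫(-2*z**2*sin(3*z)/5) dz by parts with u = z**2, dv = (-2*sin(3*z)/5) dz, so v = 2*cos(3*z)/15: now 2*z**2*cos(3*z)/15 + 5*z**2/2 + ∫(-4*z*cos(3*z)/15) dz + ∫(-2*z**2*cos(4*z)) dz.
Step 4. Integrate ∫(-4*z*cos(3*z)/15) dz by parts with u = z, dv = (-4*cos(3*z)/15) dz, so v = -4*sin(3*z)/45: now 2*z**2*cos(3*z)/15 + 5*z**2/2 - 4*z*sin(3*z)/45 + ∫(-2*z**2*cos(4*z)) dz + ∫(4*sin(3*z)/45) dz.
Step 5. Evaluate the standard form: now 2*z**2*cos(3*z)/15 + 5*z**2/2 - 4*z*sin(3*z)/45 - 4*cos(3*z)/135 + ∫(-2*z**2*cos(4*z)) dz.
Step 6. Integrate ∫(-2*z**2*cos(4*z)) dz by parts with u = z**2, dv = (-2*cos(4*z)) dz, so v = -sin(4*z)/2: now -z**2*sin(4*z)/2 + 2*z**2*cos(3*z)/15 + 5*z**2/2 - 4*z*sin(3*z)/45 - 4*cos(3*z)/135 + ∫(z*sin(4*z)) dz.
Step 7. Integrate ∫(z*sin(4*z)) dz by parts with u = z, dv = (sin(4*z)) dz, so v = -cos(4*z)/4: now -z**2*sin(4*z)/2 + 2*z**2*cos(3*z)/15 + 5*z**2/2 - 4*z*sin(3*z)/45 - z*cos(4*z)/4 - 4*cos(3*z)/135 + ∫(cos(4*z)/4) dz.
Step 8. Evaluate the standard form: now -z**2*sin(4*z)/2 + 2*z**2*cos(3*z)/15 + 5*z**2/2 - 4*z*sin(3*z)/45 - z*cos(4*z)/4 + sin(4*z)/16 - 4*cos(3*z)/135.
Answer: -z**2*sin(4*z)/2 + 2*z**2*cos(3*z)/15 + 5*z**2/2 - 4*z*sin(3*z)/45 - z*cos(4*z)/4 + sin(4*z)/16 - 4*cos(3*z)/135.


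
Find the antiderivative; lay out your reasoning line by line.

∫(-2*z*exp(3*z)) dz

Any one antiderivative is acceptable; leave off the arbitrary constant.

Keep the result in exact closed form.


Step 1. Integrate ∫(-2*z*exp(3*z)) dz by parts with u = z, dv = (-2*exp(3*z)) dz, so v = -2*exp(3*z)/3: now -2*z*exp(3*z)/3 + ∫(2*exp(3*z)/3) dz.
Step 2. Evaluate the standard form: now -2*z*exp(3*z)/3 + 2*exp(3*z)/9.
Answer: -2*z*exp(3*z)/3 + 2*exp(3*z)/9.


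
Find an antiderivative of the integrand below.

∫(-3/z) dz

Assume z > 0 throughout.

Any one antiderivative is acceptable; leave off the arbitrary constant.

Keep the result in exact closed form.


Answer: -3*log(z).


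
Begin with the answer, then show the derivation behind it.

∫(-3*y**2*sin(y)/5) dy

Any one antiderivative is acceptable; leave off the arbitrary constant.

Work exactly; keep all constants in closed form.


The answer is 3*y**2*cos(y)/5 - 6*y*sin(y)/5 - 6*cos(y)/5.
Step 1. Integrate ∫(-3*y**2*sin(y)/5) dy by parts with u = y**2, dv = (-3*sin(y)/5) dy, so v = 3*cos(y)/5: now 3*y**2*cos(y)/5 + ∫(-6*y*cos(y)/5) dy.
Step 2. Integrate ∫(-6*y*cos(y)/5) dy by parts with u = y, dv = (-6*cos(y)/5) dy, so v = -6*sin(y)/5: now 3*y**2*cos(y)/5 - 6*y*sin(y)/5 + ∫(6*sin(y)/5) dy.
Step 3. Evaluate the standard form: now 3*y**2*cos(y)/5 - 6*y*sin(y)/5 - 6*cos(y)/5.
Answer: 3*y**2*cos(y)/5 - 6*y*sin(y)/5 - 6*cos(y)/5.


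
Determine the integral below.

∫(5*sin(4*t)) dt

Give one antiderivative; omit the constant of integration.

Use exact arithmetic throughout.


Answer: -5*cos(4*t)/4.


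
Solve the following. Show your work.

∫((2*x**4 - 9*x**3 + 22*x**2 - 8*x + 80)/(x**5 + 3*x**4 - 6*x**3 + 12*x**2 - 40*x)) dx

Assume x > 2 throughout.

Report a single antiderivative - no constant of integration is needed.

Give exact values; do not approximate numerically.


Step 1. Decompose ∫((2*x**4 - 9*x**3 + 22*x**2 - 8*x + 80)/(x**5 + 3*x**4 - 6*x**3 + 12*x**2 - 40*x)) dx by partial fractions, (2*x**4 - 9*x**3 + 22*x**2 - 8*x + 80)/(x**5 + 3*x**4 - 6*x**3 + 12*x**2 - 40*x) = -2/(x**2 + 4) + 3/(x + 5) + 1/(x - 2) - 2/x: now ∫(-2/x) dx + ∫(1/(x - 2)) dx + ∫(3/(x + 5)) dx + ∫(-2/(x**2 + 4)) dx.
Step 2. Evaluate the standard form [assuming x > 2]: now log(x - 2) + ∫(-2/x) dx + ∫(3/(x + 5)) dx + ∫(-2/(x**2 + 4)) dx.
Step 3. Evaluate the standard form [assuming x > -5]: now log(x - 2) + 3*log(x + 5) + ∫(-2/x) dx + ∫(-2/(x**2 + 4)) dx.
Step 4. Evaluate the standard form [assuming x > 0]: now -2*log(x) + log(x - 2) + 3*log(x + 5) + ∫(-2/(x**2 + 4)) dx.
Step 5. Evaluate the standard form: now -2*log(x) + log(x - 2) + 3*log(x + 5) - atan(x/2).
Answer: -2*log(x) + log(x - 2) + 3*log(x + 5) - atan(x/2).


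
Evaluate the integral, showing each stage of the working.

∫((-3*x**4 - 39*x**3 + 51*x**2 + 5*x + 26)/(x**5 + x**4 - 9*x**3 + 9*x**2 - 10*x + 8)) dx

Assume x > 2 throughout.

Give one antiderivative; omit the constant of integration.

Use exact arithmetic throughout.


Step 1. Decompose ∫((-3*x**4 - 39*x**3 + 51*x**2 + 5*x + 26)/(x**5 + x**4 - 9*x**3 + 9*x**2 - 10*x + 8)) dx by partial fractions, (-3*x**4 - 39*x**3 + 51*x**2 + 5*x + 26)/(x**5 + x**4 - 9*x**3 + 9*x**2 - 10*x + 8) = -4/(x**2 + 1) + 5/(x + 4) - 4/(x - 1) - 4/(x - 2): now ∫(-4/(x - 2)) dx + ∫(-4/(x - 1)) dx + ∫(5/(x + 4)) dx + ∫(-4/(x**2 + 1)) dx.
Step 2. Evaluate the standard form [assuming x > 2]: now -4*log(x - 2) + ∫(-4/(x - 1)) dx + ∫(5/(x + 4)) dx + ∫(-4/(x**2 + 1)) dx.
Step 3. Evaluate the standard form [assuming x > 1]: now -4*log(x - 2) - 4*log(x - 1) + ∫(5/(x + 4)) dx + ∫(-4/(x**2 + 1)) dx.
Step 4. Evaluate the standard form [assuming x > -4]: now -4*log(x - 2) - 4*log(x - 1) + 5*log(x + 4) + ∫(-4/(x**2 + 1)) dx.
Step 5. Evaluate the standard form: now -4*log(x - 2) - 4*log(x - 1) + 5*log(x + 4) - 4*atan(x).
Answer: -4*log(x - 2) - 4*log(x - 1) + 5*log(x + 4) - 4*atan(x).


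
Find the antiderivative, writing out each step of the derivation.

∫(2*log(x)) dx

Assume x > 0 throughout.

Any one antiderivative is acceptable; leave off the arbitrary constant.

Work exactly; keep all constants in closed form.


Step 1. Integrate ∫(2*log(x)) dx by parts with u = log(x), dv = (2) dx, so v = 2*x [assuming x > 0]: now 2*x*log(x) + ∫(-2) dx.
Step 2. Evaluate the standard form: now 2*x*log(x) - 2*x.
Answer: 2*x*log(x) - 2*x.


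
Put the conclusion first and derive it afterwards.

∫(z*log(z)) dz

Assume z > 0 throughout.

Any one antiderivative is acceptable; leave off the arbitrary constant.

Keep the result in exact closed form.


The answer is z**2*log(z)/2 - z**2/4.
Step 1. Integrate ∫(z*log(z)) dz by parts with u = log(z), dv = (z) dz, so v = z**2/2 [assuming z > 0]: now z**2*log(z)/2 + ∫(-z/2) dz.
Step 2. Evaluate the standard form: now z**2*log(z)/2 - z**2/4.
Answer: z**2*log(z)/2 - z**2/4.


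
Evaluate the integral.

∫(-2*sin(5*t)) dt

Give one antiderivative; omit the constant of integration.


Answer: 2*cos(5*t)/5.


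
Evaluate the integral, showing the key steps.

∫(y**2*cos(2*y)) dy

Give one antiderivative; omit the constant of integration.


Step 1. Integrate ∫(y**2*cos(2*y)) dy by parts with u = y**2, dv = (cos(2*y)) dy, so v = sin(2*y)/2: now y**2*sin(2*y)/2 + ∫(-y*sin(2*y)) dy.
Step 2. Integrate ∫(-y*sin(2*y)) dy by parts with u = y, dv = (-sin(2*y)) dy, so v = cos(2*y)/2: now y**2*sin(2*y)/2 + y*cos(2*y)/2 + ∫(-cos(2*y)/2) dy.
Step 3. Evaluate the standard form: now y**2*sin(2*y)/2 + y*cos(2*y)/2 - sin(2*y)/4.
Answer: y**2*sin(2*y)/2 + y*cos(2*y)/2 - sin(2*y)/4.


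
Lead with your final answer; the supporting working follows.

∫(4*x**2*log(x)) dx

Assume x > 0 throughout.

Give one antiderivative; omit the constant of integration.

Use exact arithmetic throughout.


The answer is 4*x**3*log(x)/3 - 4*x**3/9.
Step 1. Integrate ∫(4*x**2*log(x)) dx by parts with u = log(x), dv = (4*x**2) dx, so v = 4*x**3/3 [assuming x > 0]: now 4*x**3*log(x)/3 + ∫(-4*x**2/3) dx.
Step 2. Evaluate the standard form: now 4*x**3*log(x)/3 - 4*x**3/9.
Answer: 4*x**3*log(x)/3 - 4*x**3/9.


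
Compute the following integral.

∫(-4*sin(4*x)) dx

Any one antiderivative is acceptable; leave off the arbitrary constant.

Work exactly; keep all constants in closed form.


Answer: cos(4*x).


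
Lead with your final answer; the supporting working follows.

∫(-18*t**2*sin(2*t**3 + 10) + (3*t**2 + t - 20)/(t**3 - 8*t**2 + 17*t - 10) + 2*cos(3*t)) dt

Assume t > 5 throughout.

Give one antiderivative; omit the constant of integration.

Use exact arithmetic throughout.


The answer is 5*log(t - 5) + 2*log(t - 2) - 4*log(t - 1) + 2*sin(3*t)/3 + 3*cos(2*t**3 + 10).
Step 1. Rewrite: now ∫(-18*t**2*sin(2*t**3 + 10)) dt + ∫((3*t**2 + t - 20)/(t**3 - 8*t**2 + 17*t - 10)) dt + ∫(2*cos(3*t)) dt.
Step 2. Decompose ∫((3*t**2 + t - 20)/(t**3 - 8*t**2 + 17*t - 10)) dt by partial fractions, (3*t**2 + t - 20)/(t**3 - 8*t**2 + 17*t - 10) = -4/(t - 1) + 2/(t - 2) + 5/(t - 5): now ∫(-18*t**2*sin(2*t**3 + 10)) dt + ∫(5/(t - 5)) dt + ∫(2/(t - 2)) dt + ∫(-4/(t - 1)) dt + ∫(2*cos(3*t)) dt.
Step 3. Evaluate the standard form [assuming t > 2]: now 2*log(t - 2) + ∫(-18*t**2*sin(2*t**3 + 10)) dt + ∫(5/(t - 5)) dt + ∫(-4/(t - 1)) dt + ∫(2*cos(3*t)) dt.
Step 4. Evaluate the standard form [assuming t > 1]: now 2*log(t - 2) - 4*log(t - 1) + ∫(-18*t**2*sin(2*t**3 + 10)) dt + ∫(5/(t - 5)) dt + ∫(2*cos(3*t)) dt.
Step 5. Evaluate the standard form [assuming t > 5]: now 5*log(t - 5) + 2*log(t - 2) - 4*log(t - 1) + ∫(-18*t**2*sin(2*t**3 + 10)) dt + ∫(2*cos(3*t)) dt.
Step 6. Evaluate the standard form: now 5*log(t - 5) + 2*log(t - 2) - 4*log(t - 1) + 2*sin(3*t)/3 + ∫(-18*t**2*sin(2*t**3 + 10)) dt.
Step 7. Substitute u = t**3 + 5, turning ∫(-18*t**2*sin(2*t**3 + 10)) dt into ∫(-6*sin(2*u)) du: now 5*log(t - 5) + 2*log(t - 2) - 4*log(t - 1) + 2*sin(3*t)/3 + ∫(-6*sin(2*u)) du.
Step 8. Evaluate the standard form: now 5*log(t - 5) + 2*log(t - 2) - 4*log(t - 1) + 2*sin(3*t)/3 + 3*cos(2*u).
Step 9. Substitute back u = t**3 + 5: now 5*log(t - 5) + 2*log(t - 2) - 4*log(t - 1) + 2*sin(3*t)/3 + 3*cos(2*t**3 + 10).
Answer: 5*log(t - 5) + 2*log(t - 2) - 4*log(t - 1) + 2*sin(3*t)/3 + 3*cos(2*t**3 + 10).


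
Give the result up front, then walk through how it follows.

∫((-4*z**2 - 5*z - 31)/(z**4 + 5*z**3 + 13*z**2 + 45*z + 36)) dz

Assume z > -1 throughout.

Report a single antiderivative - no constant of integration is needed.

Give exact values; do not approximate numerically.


The answer is -log(z + 1) + log(z + 4) - atan(z/3)/3.
Step 1. Decompose ∫((-4*z**2 - 5*z - 31)/(z**4 + 5*z**3 + 13*z**2 + 45*z + 36)) dz by partial fractions, (-4*z**2 - 5*z - 31)/(z**4 + 5*z**3 + 13*z**2 + 45*z + 36) = -1/(z**2 + 9) + 1/(z + 4) - 1/(z + 1): now ∫(-1/(z + 1)) dz + ∫(1/(z + 4)) dz + ∫(-1/(z**2 + 9)) dz.
Step 2. Evaluate the standard form [assuming z > -4]: now log(z + 4) + ∫(-1/(z + 1)) dz + ∫(-1/(z**2 + 9)) dz.
Step 3. Evaluate the standard form [assuming z > -1]: now -log(z + 1) + log(z + 4) + ∫(-1/(z**2 + 9)) dz.
Step 4. Evaluate the standard form: now -log(z + 1) + log(z + 4) - atan(z/3)/3.
Answer: -log(z + 1) + log(z + 4) - atan(z/3)/3.


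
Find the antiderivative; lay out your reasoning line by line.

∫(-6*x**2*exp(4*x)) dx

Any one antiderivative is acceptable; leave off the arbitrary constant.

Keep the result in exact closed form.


Step 1. Integrate ∫(-6*x**2*exp(4*x)) dx by parts with u = x**2, dv = (-6*exp(4*x)) dx, so v = -3*exp(4*x)/2: now -3*x**2*exp(4*x)/2 + ∫(3*x*exp(4*x)) dx.
Step 2. Integrate ∫(3*x*exp(4*x)) dx by parts with u = x, dv = (3*exp(4*x)) dx, so v = 3*exp(4*x)/4: now -3*x**2*exp(4*x)/2 + 3*x*exp(4*x)/4 + ∫(-3*exp(4*x)/4) dx.
Step 3. Evaluate the standard form: now -3*x**2*exp(4*x)/2 + 3*x*exp(4*x)/4 - 3*exp(4*x)/16.
Answer: -3*x**2*exp(4*x)/2 + 3*x*exp(4*x)/4 - 3*exp(4*x)/16.


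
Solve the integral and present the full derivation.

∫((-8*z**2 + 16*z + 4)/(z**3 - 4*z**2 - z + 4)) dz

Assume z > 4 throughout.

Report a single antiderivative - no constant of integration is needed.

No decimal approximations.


Step 1. Decompose ∫((-8*z**2 + 16*z + 4)/(z**3 - 4*z**2 - z + 4)) dz by partial fractions, (-8*z**2 + 16*z + 4)/(z**3 - 4*z**2 - z + 4) = -2/(z + 1) - 2/(z - 1) - 4/(z - 4): now ∫(-4/(z - 4)) dz + ∫(-2/(z - 1)) dz + ∫(-2/(z + 1)) dz.
Step 2. Evaluate the standard form [assuming z > -1]: now -2*log(z + 1) + ∫(-4/(z - 4)) dz + ∫(-2/(z - 1)) dz.
Step 3. Evaluate the standard form [assuming z > 1]: now -2*log(z - 1) - 2*log(z + 1) + ∫(-4/(z - 4)) dz.
Step 4. Evaluate the standard form [assuming z > 4]: now -4*log(z - 4) - 2*log(z - 1) - 2*log(z + 1).
Answer: -4*log(z - 4) - 2*log(z - 1) - 2*log(z + 1).


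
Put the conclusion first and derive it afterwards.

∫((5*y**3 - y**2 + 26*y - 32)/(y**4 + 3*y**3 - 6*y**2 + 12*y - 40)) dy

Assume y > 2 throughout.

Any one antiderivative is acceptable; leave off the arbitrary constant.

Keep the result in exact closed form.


The answer is log(y - 2) + 4*log(y + 5) + atan(y/2).
Step 1. Decompose ∫((5*y**3 - y**2 + 26*y - 32)/(y**4 + 3*y**3 - 6*y**2 + 12*y - 40)) dy by partial fractions, (5*y**3 - y**2 + 26*y - 32)/(y**4 + 3*y**3 - 6*y**2 + 12*y - 40) = 2/(y**2 + 4) + 4/(y + 5) + 1/(y - 2): now ∫(1/(y - 2)) dy + ∫(4/(y + 5)) dy + ∫(2/(y**2 + 4)) dy.
Step 2. Evaluate the standard form [assuming y > -5]: now 4*log(y + 5) + ∫(1/(y - 2)) dy + ∫(2/(y**2 + 4)) dy.
Step 3. Evaluate the standard form [assuming y > 2]: now log(y - 2) + 4*log(y + 5) + ∫(2/(y**2 + 4)) dy.
Step 4. Evaluate the standard form: now log(y - 2) + 4*log(y + 5) + atan(y/2).
Answer: log(y - 2) + 4*log(y + 5) + atan(y/2).


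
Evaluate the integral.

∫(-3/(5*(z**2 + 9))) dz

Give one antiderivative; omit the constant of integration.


Answer: -atan(z/3)/5.


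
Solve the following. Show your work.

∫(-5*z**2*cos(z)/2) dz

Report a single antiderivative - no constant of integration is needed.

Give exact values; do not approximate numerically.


Step 1. Integrate ∫(-5*z**2*cos(z)/2) dz by parts with u = z**2, dv = (-5*cos(z)/2) dz, so v = -5*sin(z)/2: now -5*z**2*sin(z)/2 + ∫(5*z*sin(z)) dz.
Step 2. Integrate ∫(5*z*sin(z)) dz by parts with u = z, dv = (5*sin(z)) dz, so v = -5*cos(z): now -5*z**2*sin(z)/2 - 5*z*cos(z) + ∫(5*cos(z)) dz.
Step 3. Evaluate the standard form: now -5*z**2*sin(z)/2 - 5*z*cos(z) + 5*sin(z).
Answer: -5*z**2*sin(z)/2 - 5*z*cos(z) + 5*sin(z).


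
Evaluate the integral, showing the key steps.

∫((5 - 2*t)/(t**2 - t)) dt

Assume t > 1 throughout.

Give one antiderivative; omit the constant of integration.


Step 1. Decompose ∫((5 - 2*t)/(t**2 - t)) dt by partial fractions, (5 - 2*t)/(t**2 - t) = 3/(t - 1) - 5/t: now ∫(-5/t) dt + ∫(3/(t - 1)) dt.
Step 2. Evaluate the standard form [assuming t > 0]: now -5*log(t) + ∫(3/(t - 1)) dt.
Step 3. Evaluate the standard form [assuming t > 1]: now -5*log(t) + 3*log(t - 1).
Answer: -5*log(t) + 3*log(t - 1).


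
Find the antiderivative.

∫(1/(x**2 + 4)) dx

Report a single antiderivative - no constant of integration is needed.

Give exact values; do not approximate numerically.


Answer: atan(x/2)/2.


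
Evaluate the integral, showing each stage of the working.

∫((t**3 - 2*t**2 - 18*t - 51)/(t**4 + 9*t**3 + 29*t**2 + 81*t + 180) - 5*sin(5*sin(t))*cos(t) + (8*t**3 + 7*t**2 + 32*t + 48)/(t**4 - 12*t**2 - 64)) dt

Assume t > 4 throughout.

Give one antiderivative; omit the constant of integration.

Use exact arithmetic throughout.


Step 1. Rewrite: now ∫((8*t**3 + 7*t**2 + 32*t + 48)/(t**4 - 12*t**2 - 64)) dt + ∫((t**3 - 2*t**2 - 18*t - 51)/(t**4 + 9*t**3 + 29*t**2 + 81*t + 180)) dt + ∫(-5*sin(5*sin(t))*cos(t)) dt.
Step 2. Decompose ∫((t**3 - 2*t**2 - 18*t - 51)/(t**4 + 9*t**3 + 29*t**2 + 81*t + 180)) dt by partial fractions, (t**3 - 2*t**2 - 18*t - 51)/(t**4 + 9*t**3 + 29*t**2 + 81*t + 180) = -3/(t**2 + 9) + 4/(t + 5) - 3/(t + 4): now ∫((8*t**3 + 7*t**2 + 32*t + 48)/(t**4 - 12*t**2 - 64)) dt + ∫(-5*sin(5*sin(t))*cos(t)) dt + ∫(-3/(t + 4)) dt + ∫(4/(t + 5)) dt + ∫(-3/(t**2 + 9)) dt.
Step 3. Evaluate the standard form [assuming t > -5]: now 4*log(t + 5) + ∫((8*t**3 + 7*t**2 + 32*t + 48)/(t**4 - 12*t**2 - 64)) dt + ∫(-5*sin(5*sin(t))*cos(t)) dt + ∫(-3/(t + 4)) dt + ∫(-3/(t**2 + 9)) dt.
Step 4. Evaluate the standard form [assuming t > -4]: now -3*log(t + 4) + 4*log(t + 5) + ∫((8*t**3 + 7*t**2 + 32*t + 48)/(t**4 - 12*t**2 - 64)) dt + ∫(-5*sin(5*sin(t))*cos(t)) dt + ∫(-3/(t**2 + 9)) dt.
Step 5. Evaluate the standard form: now -3*log(t + 4) + 4*log(t + 5) - atan(t/3) + ∫((8*t**3 + 7*t**2 + 32*t + 48)/(t**4 - 12*t**2 - 64)) dt + ∫(-5*sin(5*sin(t))*cos(t)) dt.
Step 6. Decompose ∫((8*t**3 + 7*t**2 + 32*t + 48)/(t**4 - 12*t**2 - 64)) dt by partial fractions, (8*t**3 + 7*t**2 + 32*t + 48)/(t**4 - 12*t**2 - 64) = -1/(t**2 + 4) + 3/(t + 4) + 5/(t - 4): now -3*log(t + 4) + 4*log(t + 5) - atan(t/3) + ∫(-5*sin(5*sin(t))*cos(t)) dt + ∫(5/(t - 4)) dt + ∫(3/(t + 4)) dt + ∫(-1/(t**2 + 4)) dt.
Step 7. Evaluate the standard form [assuming t > 4]: now 5*log(t - 4) - 3*log(t + 4) + 4*log(t + 5) - atan(t/3) + ∫(-5*sin(5*sin(t))*cos(t)) dt + ∫(3/(t + 4)) dt + ∫(-1/(t**2 + 4)) dt.
Step 8. Evaluate the standard form [assuming t > -4]: now 5*log(t - 4) + 4*log(t + 5) - atan(t/3) + ∫(-5*sin(5*sin(t))*cos(t)) dt + ∫(-1/(t**2 + 4)) dt.
Step 9. Evaluate the standard form: now 5*log(t - 4) + 4*log(t + 5) - atan(t/3) - atan(t/2)/2 + ∫(-5*sin(5*sin(t))*cos(t)) dt.
Step 10. Substitute u = sin(t), turning ∫(-5*sin(5*sin(t))*cos(t)) dt into ∫(-5*sin(5*u)) du: now 5*log(t - 4) + 4*log(t + 5) - atan(t/3) - atan(t/2)/2 + ∫(-5*sin(5*u)) du.
Step 11. Evaluate the standard form: now 5*log(t - 4) + 4*log(t + 5) + cos(5*u) - atan(t/3) - atan(t/2)/2.
Step 12. Substitute back u = sin(t): now 5*log(t - 4) + 4*log(t + 5) + cos(5*sin(t)) - atan(t/3) - atan(t/2)/2.
Answer: 5*log(t - 4) + 4*log(t + 5) + cos(5*sin(t)) - atan(t/3) - atan(t/2)/2.


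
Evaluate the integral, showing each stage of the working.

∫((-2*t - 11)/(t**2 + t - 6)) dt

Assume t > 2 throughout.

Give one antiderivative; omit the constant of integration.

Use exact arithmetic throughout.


Step 1. Decompose ∫((-2*t - 11)/(t**2 + t - 6)) dt by partial fractions, (-2*t - 11)/(t**2 + t - 6) = 1/(t + 3) - 3/(t - 2): now ∫(-3/(t - 2)) dt + ∫(1/(t + 3)) dt.
Step 2. Evaluate the standard form [assuming t > 2]: now -3*log(t - 2) + ∫(1/(t + 3)) dt.
Step 3. Evaluate the standard form [assuming t > -3]: now -3*log(t - 2) + log(t + 3).
Answer: -3*log(t - 2) + log(t + 3).


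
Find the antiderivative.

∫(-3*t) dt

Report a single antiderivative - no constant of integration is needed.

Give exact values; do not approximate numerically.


Answer: -3*t**2/2.


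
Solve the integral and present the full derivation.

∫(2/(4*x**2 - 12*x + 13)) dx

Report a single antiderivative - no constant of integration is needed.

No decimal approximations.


Step 1. Substitute u = 3 - 2*x, turning ∫(2/(4*x**2 - 12*x + 13)) dx into ∫(-1/(u**2 + 4)) du: now ∫(-1/(u**2 + 4)) du.
Step 2. Evaluate the standard form: now -atan(u/2)/2.
Step 3. Substitute back u = 3 - 2*x: now atan(x - 3/2)/2.
Answer: atan(x - 3/2)/2.


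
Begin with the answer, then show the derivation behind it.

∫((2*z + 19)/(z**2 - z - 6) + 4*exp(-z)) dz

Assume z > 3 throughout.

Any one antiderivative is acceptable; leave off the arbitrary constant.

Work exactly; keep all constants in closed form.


The answer is 5*log(z - 3) - 3*log(z + 2) - 4*exp(-z).
Step 1. Rewrite: now ∫((2*z + 19)/(z**2 - z - 6)) dz + ∫(4*exp(-z)) dz.
Step 2. Evaluate the standard form: now ∫((2*z + 19)/(z**2 - z - 6)) dz - 4*exp(-z).
Step 3. Decompose ∫((2*z + 19)/(z**2 - z - 6)) dz by partial fractions, (2*z + 19)/(z**2 - z - 6) = -3/(z + 2) + 5/(z - 3): now ∫(5/(z - 3)) dz + ∫(-3/(z + 2)) dz - 4*exp(-z).
Step 4. Evaluate the standard form [assuming z > -2]: now -3*log(z + 2) + ∫(5/(z - 3)) dz - 4*exp(-z).
Step 5. Evaluate the standard form [assuming z > 3]: now 5*log(z - 3) - 3*log(z + 2) - 4*exp(-z).
Answer: 5*log(z - 3) - 3*log(z + 2) - 4*exp(-z).


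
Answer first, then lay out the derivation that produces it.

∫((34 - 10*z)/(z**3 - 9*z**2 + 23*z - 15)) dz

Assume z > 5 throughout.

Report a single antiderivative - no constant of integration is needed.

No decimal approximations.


The answer is -2*log(z - 5) - log(z - 3) + 3*log(z - 1).
Step 1. Decompose ∫((34 - 10*z)/(z**3 - 9*z**2 + 23*z - 15)) dz by partial fractions, (34 - 10*z)/(z**3 - 9*z**2 + 23*z - 15) = 3/(z - 1) - 1/(z - 3) - 2/(z - 5): now ∫(-2/(z - 5)) dz + ∫(-1/(z - 3)) dz + ∫(3/(z - 1)) dz.
Step 2. Evaluate the standard form [assuming z > 5]: now -2*log(z - 5) + ∫(-1/(z - 3)) dz + ∫(3/(z - 1)) dz.
Step 3. Evaluate the standard form [assuming z > 1]: now -2*log(z - 5) + 3*log(z - 1) + ∫(-1/(z - 3)) dz.
Step 4. Evaluate the standard form [assuming z > 3]: now -2*log(z - 5) - log(z - 3) + 3*log(z - 1).
Answer: -2*log(z - 5) - log(z - 3) + 3*log(z - 1).


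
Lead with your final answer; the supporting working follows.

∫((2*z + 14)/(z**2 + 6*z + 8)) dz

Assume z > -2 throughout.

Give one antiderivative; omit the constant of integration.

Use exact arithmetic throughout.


The answer is 5*log(z + 2) - 3*log(z + 4).
Step 1. Decompose ∫((2*z + 14)/(z**2 + 6*z + 8)) dz by partial fractions, (2*z + 14)/(z**2 + 6*z + 8) = -3/(z + 4) + 5/(z + 2): now ∫(5/(z + 2)) dz + ∫(-3/(z + 4)) dz.
Step 2. Evaluate the standard form [assuming z > -4]: now -3*log(z + 4) + ∫(5/(z + 2)) dz.
Step 3. Evaluate the standard form [assuming z > -2]: now 5*log(z + 2) - 3*log(z + 4).
Answer: 5*log(z + 2) - 3*log(z + 4).


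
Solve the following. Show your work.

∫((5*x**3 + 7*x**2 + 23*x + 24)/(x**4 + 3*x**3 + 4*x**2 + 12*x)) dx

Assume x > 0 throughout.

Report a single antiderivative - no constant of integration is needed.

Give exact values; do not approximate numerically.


Step 1. Decompose ∫((5*x**3 + 7*x**2 + 23*x + 24)/(x**4 + 3*x**3 + 4*x**2 + 12*x)) dx by partial fractions, (5*x**3 + 7*x**2 + 23*x + 24)/(x**4 + 3*x**3 + 4*x**2 + 12*x) = 1/(x**2 + 4) + 3/(x + 3) + 2/x: now ∫(2/x) dx + ∫(3/(x + 3)) dx + ∫(1/(x**2 + 4)) dx.
Step 2. Evaluate the standard form [assuming x > -3]: now 3*log(x + 3) + ∫(2/x) dx + ∫(1/(x**2 + 4)) dx.
Step 3. Evaluate the standard form [assuming x > 0]: now 2*log(x) + 3*log(x + 3) + ∫(1/(x**2 + 4)) dx.
Step 4. Evaluate the standard form: now 2*log(x) + 3*log(x + 3) + atan(x/2)/2.
Answer: 2*log(x) + 3*log(x + 3) + atan(x/2)/2.
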